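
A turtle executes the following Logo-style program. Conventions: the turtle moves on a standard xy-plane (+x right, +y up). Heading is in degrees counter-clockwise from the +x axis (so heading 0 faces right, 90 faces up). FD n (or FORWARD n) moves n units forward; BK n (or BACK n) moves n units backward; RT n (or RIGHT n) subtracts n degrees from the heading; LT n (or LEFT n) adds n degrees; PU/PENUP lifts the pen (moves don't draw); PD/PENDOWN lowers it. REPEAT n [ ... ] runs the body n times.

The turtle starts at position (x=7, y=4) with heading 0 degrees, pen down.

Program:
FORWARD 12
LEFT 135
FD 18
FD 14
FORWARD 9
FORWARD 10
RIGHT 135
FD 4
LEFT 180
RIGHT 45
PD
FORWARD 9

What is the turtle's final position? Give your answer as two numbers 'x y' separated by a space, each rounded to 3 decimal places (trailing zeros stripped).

Answer: -19.426 46.426

Derivation:
Executing turtle program step by step:
Start: pos=(7,4), heading=0, pen down
FD 12: (7,4) -> (19,4) [heading=0, draw]
LT 135: heading 0 -> 135
FD 18: (19,4) -> (6.272,16.728) [heading=135, draw]
FD 14: (6.272,16.728) -> (-3.627,26.627) [heading=135, draw]
FD 9: (-3.627,26.627) -> (-9.991,32.991) [heading=135, draw]
FD 10: (-9.991,32.991) -> (-17.062,40.062) [heading=135, draw]
RT 135: heading 135 -> 0
FD 4: (-17.062,40.062) -> (-13.062,40.062) [heading=0, draw]
LT 180: heading 0 -> 180
RT 45: heading 180 -> 135
PD: pen down
FD 9: (-13.062,40.062) -> (-19.426,46.426) [heading=135, draw]
Final: pos=(-19.426,46.426), heading=135, 7 segment(s) drawn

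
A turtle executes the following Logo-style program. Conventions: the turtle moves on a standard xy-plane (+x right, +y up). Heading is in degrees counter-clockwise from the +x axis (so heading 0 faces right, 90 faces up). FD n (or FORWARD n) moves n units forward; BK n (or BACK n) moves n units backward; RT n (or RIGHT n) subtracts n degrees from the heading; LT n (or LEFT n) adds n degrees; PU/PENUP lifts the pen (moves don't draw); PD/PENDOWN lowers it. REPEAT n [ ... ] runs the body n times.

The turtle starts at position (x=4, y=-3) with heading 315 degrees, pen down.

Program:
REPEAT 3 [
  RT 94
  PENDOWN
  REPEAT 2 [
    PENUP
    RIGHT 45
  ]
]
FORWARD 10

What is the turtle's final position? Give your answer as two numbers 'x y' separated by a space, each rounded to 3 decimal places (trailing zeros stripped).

Executing turtle program step by step:
Start: pos=(4,-3), heading=315, pen down
REPEAT 3 [
  -- iteration 1/3 --
  RT 94: heading 315 -> 221
  PD: pen down
  REPEAT 2 [
    -- iteration 1/2 --
    PU: pen up
    RT 45: heading 221 -> 176
    -- iteration 2/2 --
    PU: pen up
    RT 45: heading 176 -> 131
  ]
  -- iteration 2/3 --
  RT 94: heading 131 -> 37
  PD: pen down
  REPEAT 2 [
    -- iteration 1/2 --
    PU: pen up
    RT 45: heading 37 -> 352
    -- iteration 2/2 --
    PU: pen up
    RT 45: heading 352 -> 307
  ]
  -- iteration 3/3 --
  RT 94: heading 307 -> 213
  PD: pen down
  REPEAT 2 [
    -- iteration 1/2 --
    PU: pen up
    RT 45: heading 213 -> 168
    -- iteration 2/2 --
    PU: pen up
    RT 45: heading 168 -> 123
  ]
]
FD 10: (4,-3) -> (-1.446,5.387) [heading=123, move]
Final: pos=(-1.446,5.387), heading=123, 0 segment(s) drawn

Answer: -1.446 5.387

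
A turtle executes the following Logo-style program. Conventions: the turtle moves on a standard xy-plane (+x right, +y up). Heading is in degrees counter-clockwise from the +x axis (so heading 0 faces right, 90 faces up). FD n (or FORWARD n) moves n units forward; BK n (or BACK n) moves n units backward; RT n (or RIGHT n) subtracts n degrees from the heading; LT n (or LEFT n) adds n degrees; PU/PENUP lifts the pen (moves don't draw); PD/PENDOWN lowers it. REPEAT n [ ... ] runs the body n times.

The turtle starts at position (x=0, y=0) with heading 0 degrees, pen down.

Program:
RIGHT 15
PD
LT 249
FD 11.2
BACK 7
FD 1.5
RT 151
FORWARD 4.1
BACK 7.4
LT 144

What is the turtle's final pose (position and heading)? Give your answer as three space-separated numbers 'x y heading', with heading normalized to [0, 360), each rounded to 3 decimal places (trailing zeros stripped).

Answer: -3.753 -7.887 227

Derivation:
Executing turtle program step by step:
Start: pos=(0,0), heading=0, pen down
RT 15: heading 0 -> 345
PD: pen down
LT 249: heading 345 -> 234
FD 11.2: (0,0) -> (-6.583,-9.061) [heading=234, draw]
BK 7: (-6.583,-9.061) -> (-2.469,-3.398) [heading=234, draw]
FD 1.5: (-2.469,-3.398) -> (-3.35,-4.611) [heading=234, draw]
RT 151: heading 234 -> 83
FD 4.1: (-3.35,-4.611) -> (-2.851,-0.542) [heading=83, draw]
BK 7.4: (-2.851,-0.542) -> (-3.753,-7.887) [heading=83, draw]
LT 144: heading 83 -> 227
Final: pos=(-3.753,-7.887), heading=227, 5 segment(s) drawn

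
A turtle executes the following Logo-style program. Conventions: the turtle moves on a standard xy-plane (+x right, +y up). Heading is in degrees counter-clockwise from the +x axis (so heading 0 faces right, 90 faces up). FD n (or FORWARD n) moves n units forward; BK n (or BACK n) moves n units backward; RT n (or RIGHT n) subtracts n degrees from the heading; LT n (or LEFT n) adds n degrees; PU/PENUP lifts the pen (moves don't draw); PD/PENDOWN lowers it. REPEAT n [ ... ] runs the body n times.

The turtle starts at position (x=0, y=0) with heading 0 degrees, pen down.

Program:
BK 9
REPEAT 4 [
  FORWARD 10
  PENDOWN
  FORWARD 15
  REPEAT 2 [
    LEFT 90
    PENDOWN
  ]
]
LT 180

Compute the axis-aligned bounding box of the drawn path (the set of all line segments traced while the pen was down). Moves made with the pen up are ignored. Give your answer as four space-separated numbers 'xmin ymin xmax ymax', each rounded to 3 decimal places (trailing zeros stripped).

Executing turtle program step by step:
Start: pos=(0,0), heading=0, pen down
BK 9: (0,0) -> (-9,0) [heading=0, draw]
REPEAT 4 [
  -- iteration 1/4 --
  FD 10: (-9,0) -> (1,0) [heading=0, draw]
  PD: pen down
  FD 15: (1,0) -> (16,0) [heading=0, draw]
  REPEAT 2 [
    -- iteration 1/2 --
    LT 90: heading 0 -> 90
    PD: pen down
    -- iteration 2/2 --
    LT 90: heading 90 -> 180
    PD: pen down
  ]
  -- iteration 2/4 --
  FD 10: (16,0) -> (6,0) [heading=180, draw]
  PD: pen down
  FD 15: (6,0) -> (-9,0) [heading=180, draw]
  REPEAT 2 [
    -- iteration 1/2 --
    LT 90: heading 180 -> 270
    PD: pen down
    -- iteration 2/2 --
    LT 90: heading 270 -> 0
    PD: pen down
  ]
  -- iteration 3/4 --
  FD 10: (-9,0) -> (1,0) [heading=0, draw]
  PD: pen down
  FD 15: (1,0) -> (16,0) [heading=0, draw]
  REPEAT 2 [
    -- iteration 1/2 --
    LT 90: heading 0 -> 90
    PD: pen down
    -- iteration 2/2 --
    LT 90: heading 90 -> 180
    PD: pen down
  ]
  -- iteration 4/4 --
  FD 10: (16,0) -> (6,0) [heading=180, draw]
  PD: pen down
  FD 15: (6,0) -> (-9,0) [heading=180, draw]
  REPEAT 2 [
    -- iteration 1/2 --
    LT 90: heading 180 -> 270
    PD: pen down
    -- iteration 2/2 --
    LT 90: heading 270 -> 0
    PD: pen down
  ]
]
LT 180: heading 0 -> 180
Final: pos=(-9,0), heading=180, 9 segment(s) drawn

Segment endpoints: x in {-9, 0, 1, 6, 16}, y in {0, 0, 0, 0, 0, 0, 0}
xmin=-9, ymin=0, xmax=16, ymax=0

Answer: -9 0 16 0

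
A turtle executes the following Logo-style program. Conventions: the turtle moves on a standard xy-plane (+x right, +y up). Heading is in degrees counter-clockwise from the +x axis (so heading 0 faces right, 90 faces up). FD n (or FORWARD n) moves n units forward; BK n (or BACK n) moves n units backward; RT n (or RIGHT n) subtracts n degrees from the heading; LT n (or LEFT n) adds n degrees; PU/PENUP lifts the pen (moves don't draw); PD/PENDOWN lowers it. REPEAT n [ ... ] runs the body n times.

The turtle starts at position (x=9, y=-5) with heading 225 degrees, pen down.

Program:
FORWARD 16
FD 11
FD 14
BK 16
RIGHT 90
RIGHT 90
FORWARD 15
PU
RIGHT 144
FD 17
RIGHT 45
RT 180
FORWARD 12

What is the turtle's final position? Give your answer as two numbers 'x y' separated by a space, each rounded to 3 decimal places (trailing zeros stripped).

Answer: 8.978 -21.808

Derivation:
Executing turtle program step by step:
Start: pos=(9,-5), heading=225, pen down
FD 16: (9,-5) -> (-2.314,-16.314) [heading=225, draw]
FD 11: (-2.314,-16.314) -> (-10.092,-24.092) [heading=225, draw]
FD 14: (-10.092,-24.092) -> (-19.991,-33.991) [heading=225, draw]
BK 16: (-19.991,-33.991) -> (-8.678,-22.678) [heading=225, draw]
RT 90: heading 225 -> 135
RT 90: heading 135 -> 45
FD 15: (-8.678,-22.678) -> (1.929,-12.071) [heading=45, draw]
PU: pen up
RT 144: heading 45 -> 261
FD 17: (1.929,-12.071) -> (-0.73,-28.862) [heading=261, move]
RT 45: heading 261 -> 216
RT 180: heading 216 -> 36
FD 12: (-0.73,-28.862) -> (8.978,-21.808) [heading=36, move]
Final: pos=(8.978,-21.808), heading=36, 5 segment(s) drawn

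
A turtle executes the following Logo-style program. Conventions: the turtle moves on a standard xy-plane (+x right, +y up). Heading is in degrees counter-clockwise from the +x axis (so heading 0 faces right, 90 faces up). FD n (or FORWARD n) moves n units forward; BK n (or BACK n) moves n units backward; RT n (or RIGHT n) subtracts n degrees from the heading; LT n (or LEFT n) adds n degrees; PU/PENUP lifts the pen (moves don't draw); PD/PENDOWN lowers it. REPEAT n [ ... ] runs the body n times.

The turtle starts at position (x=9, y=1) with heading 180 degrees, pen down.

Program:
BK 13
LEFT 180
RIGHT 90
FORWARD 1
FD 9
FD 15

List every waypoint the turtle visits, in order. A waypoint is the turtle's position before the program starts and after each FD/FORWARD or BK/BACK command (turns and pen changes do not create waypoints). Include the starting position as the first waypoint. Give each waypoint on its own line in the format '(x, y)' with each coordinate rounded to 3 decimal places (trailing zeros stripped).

Executing turtle program step by step:
Start: pos=(9,1), heading=180, pen down
BK 13: (9,1) -> (22,1) [heading=180, draw]
LT 180: heading 180 -> 0
RT 90: heading 0 -> 270
FD 1: (22,1) -> (22,0) [heading=270, draw]
FD 9: (22,0) -> (22,-9) [heading=270, draw]
FD 15: (22,-9) -> (22,-24) [heading=270, draw]
Final: pos=(22,-24), heading=270, 4 segment(s) drawn
Waypoints (5 total):
(9, 1)
(22, 1)
(22, 0)
(22, -9)
(22, -24)

Answer: (9, 1)
(22, 1)
(22, 0)
(22, -9)
(22, -24)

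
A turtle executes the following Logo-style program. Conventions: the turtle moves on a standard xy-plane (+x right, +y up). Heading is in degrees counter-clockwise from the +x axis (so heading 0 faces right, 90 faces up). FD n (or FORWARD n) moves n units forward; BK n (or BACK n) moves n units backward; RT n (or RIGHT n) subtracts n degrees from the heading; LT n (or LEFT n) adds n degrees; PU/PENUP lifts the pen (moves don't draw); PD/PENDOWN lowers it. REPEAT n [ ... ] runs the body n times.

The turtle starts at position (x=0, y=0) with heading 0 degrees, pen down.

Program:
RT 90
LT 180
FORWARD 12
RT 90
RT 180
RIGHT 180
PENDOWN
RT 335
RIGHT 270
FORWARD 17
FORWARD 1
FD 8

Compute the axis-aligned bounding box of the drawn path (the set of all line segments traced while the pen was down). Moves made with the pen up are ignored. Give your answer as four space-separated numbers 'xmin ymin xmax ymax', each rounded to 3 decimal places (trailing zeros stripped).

Executing turtle program step by step:
Start: pos=(0,0), heading=0, pen down
RT 90: heading 0 -> 270
LT 180: heading 270 -> 90
FD 12: (0,0) -> (0,12) [heading=90, draw]
RT 90: heading 90 -> 0
RT 180: heading 0 -> 180
RT 180: heading 180 -> 0
PD: pen down
RT 335: heading 0 -> 25
RT 270: heading 25 -> 115
FD 17: (0,12) -> (-7.185,27.407) [heading=115, draw]
FD 1: (-7.185,27.407) -> (-7.607,28.314) [heading=115, draw]
FD 8: (-7.607,28.314) -> (-10.988,35.564) [heading=115, draw]
Final: pos=(-10.988,35.564), heading=115, 4 segment(s) drawn

Segment endpoints: x in {-10.988, -7.607, -7.185, 0, 0}, y in {0, 12, 27.407, 28.314, 35.564}
xmin=-10.988, ymin=0, xmax=0, ymax=35.564

Answer: -10.988 0 0 35.564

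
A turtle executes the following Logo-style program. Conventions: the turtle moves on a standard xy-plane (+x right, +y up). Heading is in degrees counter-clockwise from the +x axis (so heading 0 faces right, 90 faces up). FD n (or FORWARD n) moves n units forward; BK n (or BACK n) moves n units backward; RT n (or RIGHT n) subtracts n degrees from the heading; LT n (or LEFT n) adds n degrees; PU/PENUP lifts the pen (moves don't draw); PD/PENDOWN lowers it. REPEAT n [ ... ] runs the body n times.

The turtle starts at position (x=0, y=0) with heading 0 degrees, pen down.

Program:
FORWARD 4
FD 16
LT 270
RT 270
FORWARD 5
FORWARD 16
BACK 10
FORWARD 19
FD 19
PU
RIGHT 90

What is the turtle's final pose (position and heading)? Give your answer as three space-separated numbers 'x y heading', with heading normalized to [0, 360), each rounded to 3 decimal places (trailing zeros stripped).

Answer: 69 0 270

Derivation:
Executing turtle program step by step:
Start: pos=(0,0), heading=0, pen down
FD 4: (0,0) -> (4,0) [heading=0, draw]
FD 16: (4,0) -> (20,0) [heading=0, draw]
LT 270: heading 0 -> 270
RT 270: heading 270 -> 0
FD 5: (20,0) -> (25,0) [heading=0, draw]
FD 16: (25,0) -> (41,0) [heading=0, draw]
BK 10: (41,0) -> (31,0) [heading=0, draw]
FD 19: (31,0) -> (50,0) [heading=0, draw]
FD 19: (50,0) -> (69,0) [heading=0, draw]
PU: pen up
RT 90: heading 0 -> 270
Final: pos=(69,0), heading=270, 7 segment(s) drawn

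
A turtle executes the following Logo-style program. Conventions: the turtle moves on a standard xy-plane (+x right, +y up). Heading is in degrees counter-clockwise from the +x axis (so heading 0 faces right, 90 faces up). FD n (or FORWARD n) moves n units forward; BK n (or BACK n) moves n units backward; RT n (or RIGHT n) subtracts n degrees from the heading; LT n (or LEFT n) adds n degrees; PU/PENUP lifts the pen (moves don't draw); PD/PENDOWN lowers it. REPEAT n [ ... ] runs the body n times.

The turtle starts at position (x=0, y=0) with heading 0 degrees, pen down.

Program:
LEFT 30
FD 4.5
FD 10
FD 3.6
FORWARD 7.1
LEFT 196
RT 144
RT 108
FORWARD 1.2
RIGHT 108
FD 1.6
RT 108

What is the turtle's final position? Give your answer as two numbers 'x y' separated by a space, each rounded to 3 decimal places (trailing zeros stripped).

Answer: 21.791 10.923

Derivation:
Executing turtle program step by step:
Start: pos=(0,0), heading=0, pen down
LT 30: heading 0 -> 30
FD 4.5: (0,0) -> (3.897,2.25) [heading=30, draw]
FD 10: (3.897,2.25) -> (12.557,7.25) [heading=30, draw]
FD 3.6: (12.557,7.25) -> (15.675,9.05) [heading=30, draw]
FD 7.1: (15.675,9.05) -> (21.824,12.6) [heading=30, draw]
LT 196: heading 30 -> 226
RT 144: heading 226 -> 82
RT 108: heading 82 -> 334
FD 1.2: (21.824,12.6) -> (22.902,12.074) [heading=334, draw]
RT 108: heading 334 -> 226
FD 1.6: (22.902,12.074) -> (21.791,10.923) [heading=226, draw]
RT 108: heading 226 -> 118
Final: pos=(21.791,10.923), heading=118, 6 segment(s) drawn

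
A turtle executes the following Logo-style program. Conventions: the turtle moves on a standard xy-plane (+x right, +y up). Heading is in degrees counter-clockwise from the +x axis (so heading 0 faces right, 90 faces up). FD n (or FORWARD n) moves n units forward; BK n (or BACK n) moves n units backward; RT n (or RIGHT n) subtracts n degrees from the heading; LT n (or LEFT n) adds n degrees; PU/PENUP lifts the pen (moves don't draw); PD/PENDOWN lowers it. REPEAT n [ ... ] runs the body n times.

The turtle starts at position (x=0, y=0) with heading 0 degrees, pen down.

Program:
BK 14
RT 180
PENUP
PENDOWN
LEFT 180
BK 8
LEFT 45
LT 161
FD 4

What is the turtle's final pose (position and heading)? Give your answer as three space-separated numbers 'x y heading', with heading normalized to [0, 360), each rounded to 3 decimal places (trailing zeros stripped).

Executing turtle program step by step:
Start: pos=(0,0), heading=0, pen down
BK 14: (0,0) -> (-14,0) [heading=0, draw]
RT 180: heading 0 -> 180
PU: pen up
PD: pen down
LT 180: heading 180 -> 0
BK 8: (-14,0) -> (-22,0) [heading=0, draw]
LT 45: heading 0 -> 45
LT 161: heading 45 -> 206
FD 4: (-22,0) -> (-25.595,-1.753) [heading=206, draw]
Final: pos=(-25.595,-1.753), heading=206, 3 segment(s) drawn

Answer: -25.595 -1.753 206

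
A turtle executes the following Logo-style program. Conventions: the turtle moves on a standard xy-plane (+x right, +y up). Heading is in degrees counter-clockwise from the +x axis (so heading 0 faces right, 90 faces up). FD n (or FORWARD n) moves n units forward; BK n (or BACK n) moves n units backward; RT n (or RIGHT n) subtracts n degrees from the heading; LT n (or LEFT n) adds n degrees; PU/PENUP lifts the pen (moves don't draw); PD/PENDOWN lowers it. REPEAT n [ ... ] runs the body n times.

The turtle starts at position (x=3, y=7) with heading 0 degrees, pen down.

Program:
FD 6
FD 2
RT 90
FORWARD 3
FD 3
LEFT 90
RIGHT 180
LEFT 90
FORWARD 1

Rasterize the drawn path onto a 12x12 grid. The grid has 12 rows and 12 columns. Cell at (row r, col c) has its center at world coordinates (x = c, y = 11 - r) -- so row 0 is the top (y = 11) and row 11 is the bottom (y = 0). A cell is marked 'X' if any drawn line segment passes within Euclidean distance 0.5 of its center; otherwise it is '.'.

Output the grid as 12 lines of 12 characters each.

Segment 0: (3,7) -> (9,7)
Segment 1: (9,7) -> (11,7)
Segment 2: (11,7) -> (11,4)
Segment 3: (11,4) -> (11,1)
Segment 4: (11,1) -> (11,0)

Answer: ............
............
............
............
...XXXXXXXXX
...........X
...........X
...........X
...........X
...........X
...........X
...........X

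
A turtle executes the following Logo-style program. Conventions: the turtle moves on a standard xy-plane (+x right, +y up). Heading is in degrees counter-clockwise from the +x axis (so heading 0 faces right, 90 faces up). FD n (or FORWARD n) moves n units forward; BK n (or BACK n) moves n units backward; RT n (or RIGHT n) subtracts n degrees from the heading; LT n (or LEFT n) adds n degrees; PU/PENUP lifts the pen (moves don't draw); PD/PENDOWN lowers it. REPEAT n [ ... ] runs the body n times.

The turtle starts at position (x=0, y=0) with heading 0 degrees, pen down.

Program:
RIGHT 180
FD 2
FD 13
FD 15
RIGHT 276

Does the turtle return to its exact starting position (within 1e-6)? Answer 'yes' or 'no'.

Answer: no

Derivation:
Executing turtle program step by step:
Start: pos=(0,0), heading=0, pen down
RT 180: heading 0 -> 180
FD 2: (0,0) -> (-2,0) [heading=180, draw]
FD 13: (-2,0) -> (-15,0) [heading=180, draw]
FD 15: (-15,0) -> (-30,0) [heading=180, draw]
RT 276: heading 180 -> 264
Final: pos=(-30,0), heading=264, 3 segment(s) drawn

Start position: (0, 0)
Final position: (-30, 0)
Distance = 30; >= 1e-6 -> NOT closed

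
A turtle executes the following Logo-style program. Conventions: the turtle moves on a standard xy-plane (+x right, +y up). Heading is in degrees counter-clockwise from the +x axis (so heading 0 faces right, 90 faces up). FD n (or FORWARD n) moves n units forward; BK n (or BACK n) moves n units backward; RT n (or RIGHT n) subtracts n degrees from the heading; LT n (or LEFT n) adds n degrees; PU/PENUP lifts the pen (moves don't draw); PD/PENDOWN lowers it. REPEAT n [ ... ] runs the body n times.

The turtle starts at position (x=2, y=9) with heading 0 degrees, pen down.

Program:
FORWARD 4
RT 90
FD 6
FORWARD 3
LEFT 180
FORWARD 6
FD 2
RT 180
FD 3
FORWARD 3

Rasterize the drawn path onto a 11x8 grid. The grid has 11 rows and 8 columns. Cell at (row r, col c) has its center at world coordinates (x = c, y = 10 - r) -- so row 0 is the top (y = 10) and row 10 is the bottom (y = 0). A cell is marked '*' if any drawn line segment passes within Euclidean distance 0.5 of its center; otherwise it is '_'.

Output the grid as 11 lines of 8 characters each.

Answer: ________
__*****_
______*_
______*_
______*_
______*_
______*_
______*_
______*_
______*_
______*_

Derivation:
Segment 0: (2,9) -> (6,9)
Segment 1: (6,9) -> (6,3)
Segment 2: (6,3) -> (6,0)
Segment 3: (6,0) -> (6,6)
Segment 4: (6,6) -> (6,8)
Segment 5: (6,8) -> (6,5)
Segment 6: (6,5) -> (6,2)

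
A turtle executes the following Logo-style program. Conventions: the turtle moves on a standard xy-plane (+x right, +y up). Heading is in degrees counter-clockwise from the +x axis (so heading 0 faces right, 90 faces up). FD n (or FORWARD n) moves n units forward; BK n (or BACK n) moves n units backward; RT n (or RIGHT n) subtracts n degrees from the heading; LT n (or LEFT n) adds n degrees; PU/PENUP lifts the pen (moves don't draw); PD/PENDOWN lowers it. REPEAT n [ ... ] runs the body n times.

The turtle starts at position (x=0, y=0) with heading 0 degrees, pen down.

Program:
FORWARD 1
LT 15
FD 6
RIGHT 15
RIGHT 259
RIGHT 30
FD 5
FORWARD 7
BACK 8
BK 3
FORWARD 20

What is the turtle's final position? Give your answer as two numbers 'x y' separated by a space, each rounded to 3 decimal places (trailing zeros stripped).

Executing turtle program step by step:
Start: pos=(0,0), heading=0, pen down
FD 1: (0,0) -> (1,0) [heading=0, draw]
LT 15: heading 0 -> 15
FD 6: (1,0) -> (6.796,1.553) [heading=15, draw]
RT 15: heading 15 -> 0
RT 259: heading 0 -> 101
RT 30: heading 101 -> 71
FD 5: (6.796,1.553) -> (8.423,6.281) [heading=71, draw]
FD 7: (8.423,6.281) -> (10.702,12.899) [heading=71, draw]
BK 8: (10.702,12.899) -> (8.098,5.335) [heading=71, draw]
BK 3: (8.098,5.335) -> (7.121,2.498) [heading=71, draw]
FD 20: (7.121,2.498) -> (13.632,21.409) [heading=71, draw]
Final: pos=(13.632,21.409), heading=71, 7 segment(s) drawn

Answer: 13.632 21.409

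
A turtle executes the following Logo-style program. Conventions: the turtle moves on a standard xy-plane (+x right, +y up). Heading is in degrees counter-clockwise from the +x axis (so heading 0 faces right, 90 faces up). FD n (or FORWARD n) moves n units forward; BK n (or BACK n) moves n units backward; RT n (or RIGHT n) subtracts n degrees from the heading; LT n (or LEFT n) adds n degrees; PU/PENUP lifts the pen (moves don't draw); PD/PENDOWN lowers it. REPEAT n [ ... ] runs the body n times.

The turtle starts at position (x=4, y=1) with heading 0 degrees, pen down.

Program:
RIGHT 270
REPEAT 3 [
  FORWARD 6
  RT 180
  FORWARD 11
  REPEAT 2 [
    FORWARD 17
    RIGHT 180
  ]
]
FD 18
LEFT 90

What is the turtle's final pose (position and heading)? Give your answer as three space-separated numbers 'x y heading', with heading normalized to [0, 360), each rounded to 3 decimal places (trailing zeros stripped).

Executing turtle program step by step:
Start: pos=(4,1), heading=0, pen down
RT 270: heading 0 -> 90
REPEAT 3 [
  -- iteration 1/3 --
  FD 6: (4,1) -> (4,7) [heading=90, draw]
  RT 180: heading 90 -> 270
  FD 11: (4,7) -> (4,-4) [heading=270, draw]
  REPEAT 2 [
    -- iteration 1/2 --
    FD 17: (4,-4) -> (4,-21) [heading=270, draw]
    RT 180: heading 270 -> 90
    -- iteration 2/2 --
    FD 17: (4,-21) -> (4,-4) [heading=90, draw]
    RT 180: heading 90 -> 270
  ]
  -- iteration 2/3 --
  FD 6: (4,-4) -> (4,-10) [heading=270, draw]
  RT 180: heading 270 -> 90
  FD 11: (4,-10) -> (4,1) [heading=90, draw]
  REPEAT 2 [
    -- iteration 1/2 --
    FD 17: (4,1) -> (4,18) [heading=90, draw]
    RT 180: heading 90 -> 270
    -- iteration 2/2 --
    FD 17: (4,18) -> (4,1) [heading=270, draw]
    RT 180: heading 270 -> 90
  ]
  -- iteration 3/3 --
  FD 6: (4,1) -> (4,7) [heading=90, draw]
  RT 180: heading 90 -> 270
  FD 11: (4,7) -> (4,-4) [heading=270, draw]
  REPEAT 2 [
    -- iteration 1/2 --
    FD 17: (4,-4) -> (4,-21) [heading=270, draw]
    RT 180: heading 270 -> 90
    -- iteration 2/2 --
    FD 17: (4,-21) -> (4,-4) [heading=90, draw]
    RT 180: heading 90 -> 270
  ]
]
FD 18: (4,-4) -> (4,-22) [heading=270, draw]
LT 90: heading 270 -> 0
Final: pos=(4,-22), heading=0, 13 segment(s) drawn

Answer: 4 -22 0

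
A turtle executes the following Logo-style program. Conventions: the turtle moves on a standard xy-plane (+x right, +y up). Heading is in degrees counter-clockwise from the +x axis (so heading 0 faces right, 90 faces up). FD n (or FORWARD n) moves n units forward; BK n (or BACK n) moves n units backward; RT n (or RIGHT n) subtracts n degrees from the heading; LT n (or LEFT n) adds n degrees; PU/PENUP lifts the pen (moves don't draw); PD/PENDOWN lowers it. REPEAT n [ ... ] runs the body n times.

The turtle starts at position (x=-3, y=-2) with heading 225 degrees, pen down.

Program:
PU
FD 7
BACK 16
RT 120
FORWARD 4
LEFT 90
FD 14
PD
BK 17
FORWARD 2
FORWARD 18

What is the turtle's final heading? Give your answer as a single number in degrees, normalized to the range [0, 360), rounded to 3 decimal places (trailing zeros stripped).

Executing turtle program step by step:
Start: pos=(-3,-2), heading=225, pen down
PU: pen up
FD 7: (-3,-2) -> (-7.95,-6.95) [heading=225, move]
BK 16: (-7.95,-6.95) -> (3.364,4.364) [heading=225, move]
RT 120: heading 225 -> 105
FD 4: (3.364,4.364) -> (2.329,8.228) [heading=105, move]
LT 90: heading 105 -> 195
FD 14: (2.329,8.228) -> (-11.194,4.604) [heading=195, move]
PD: pen down
BK 17: (-11.194,4.604) -> (5.226,9.004) [heading=195, draw]
FD 2: (5.226,9.004) -> (3.295,8.486) [heading=195, draw]
FD 18: (3.295,8.486) -> (-14.092,3.828) [heading=195, draw]
Final: pos=(-14.092,3.828), heading=195, 3 segment(s) drawn

Answer: 195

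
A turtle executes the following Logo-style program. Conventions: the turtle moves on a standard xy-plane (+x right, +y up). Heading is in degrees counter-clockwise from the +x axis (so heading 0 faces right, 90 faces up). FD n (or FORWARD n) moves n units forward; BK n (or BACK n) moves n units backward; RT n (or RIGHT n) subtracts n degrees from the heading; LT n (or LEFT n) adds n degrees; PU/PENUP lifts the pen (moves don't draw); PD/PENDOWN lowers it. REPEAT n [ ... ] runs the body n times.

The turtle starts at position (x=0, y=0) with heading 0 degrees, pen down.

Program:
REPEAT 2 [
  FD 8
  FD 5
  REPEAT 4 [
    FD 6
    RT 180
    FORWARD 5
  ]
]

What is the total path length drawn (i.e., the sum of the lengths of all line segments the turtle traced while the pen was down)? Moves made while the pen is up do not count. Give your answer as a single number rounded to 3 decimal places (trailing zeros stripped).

Answer: 114

Derivation:
Executing turtle program step by step:
Start: pos=(0,0), heading=0, pen down
REPEAT 2 [
  -- iteration 1/2 --
  FD 8: (0,0) -> (8,0) [heading=0, draw]
  FD 5: (8,0) -> (13,0) [heading=0, draw]
  REPEAT 4 [
    -- iteration 1/4 --
    FD 6: (13,0) -> (19,0) [heading=0, draw]
    RT 180: heading 0 -> 180
    FD 5: (19,0) -> (14,0) [heading=180, draw]
    -- iteration 2/4 --
    FD 6: (14,0) -> (8,0) [heading=180, draw]
    RT 180: heading 180 -> 0
    FD 5: (8,0) -> (13,0) [heading=0, draw]
    -- iteration 3/4 --
    FD 6: (13,0) -> (19,0) [heading=0, draw]
    RT 180: heading 0 -> 180
    FD 5: (19,0) -> (14,0) [heading=180, draw]
    -- iteration 4/4 --
    FD 6: (14,0) -> (8,0) [heading=180, draw]
    RT 180: heading 180 -> 0
    FD 5: (8,0) -> (13,0) [heading=0, draw]
  ]
  -- iteration 2/2 --
  FD 8: (13,0) -> (21,0) [heading=0, draw]
  FD 5: (21,0) -> (26,0) [heading=0, draw]
  REPEAT 4 [
    -- iteration 1/4 --
    FD 6: (26,0) -> (32,0) [heading=0, draw]
    RT 180: heading 0 -> 180
    FD 5: (32,0) -> (27,0) [heading=180, draw]
    -- iteration 2/4 --
    FD 6: (27,0) -> (21,0) [heading=180, draw]
    RT 180: heading 180 -> 0
    FD 5: (21,0) -> (26,0) [heading=0, draw]
    -- iteration 3/4 --
    FD 6: (26,0) -> (32,0) [heading=0, draw]
    RT 180: heading 0 -> 180
    FD 5: (32,0) -> (27,0) [heading=180, draw]
    -- iteration 4/4 --
    FD 6: (27,0) -> (21,0) [heading=180, draw]
    RT 180: heading 180 -> 0
    FD 5: (21,0) -> (26,0) [heading=0, draw]
  ]
]
Final: pos=(26,0), heading=0, 20 segment(s) drawn

Segment lengths:
  seg 1: (0,0) -> (8,0), length = 8
  seg 2: (8,0) -> (13,0), length = 5
  seg 3: (13,0) -> (19,0), length = 6
  seg 4: (19,0) -> (14,0), length = 5
  seg 5: (14,0) -> (8,0), length = 6
  seg 6: (8,0) -> (13,0), length = 5
  seg 7: (13,0) -> (19,0), length = 6
  seg 8: (19,0) -> (14,0), length = 5
  seg 9: (14,0) -> (8,0), length = 6
  seg 10: (8,0) -> (13,0), length = 5
  seg 11: (13,0) -> (21,0), length = 8
  seg 12: (21,0) -> (26,0), length = 5
  seg 13: (26,0) -> (32,0), length = 6
  seg 14: (32,0) -> (27,0), length = 5
  seg 15: (27,0) -> (21,0), length = 6
  seg 16: (21,0) -> (26,0), length = 5
  seg 17: (26,0) -> (32,0), length = 6
  seg 18: (32,0) -> (27,0), length = 5
  seg 19: (27,0) -> (21,0), length = 6
  seg 20: (21,0) -> (26,0), length = 5
Total = 114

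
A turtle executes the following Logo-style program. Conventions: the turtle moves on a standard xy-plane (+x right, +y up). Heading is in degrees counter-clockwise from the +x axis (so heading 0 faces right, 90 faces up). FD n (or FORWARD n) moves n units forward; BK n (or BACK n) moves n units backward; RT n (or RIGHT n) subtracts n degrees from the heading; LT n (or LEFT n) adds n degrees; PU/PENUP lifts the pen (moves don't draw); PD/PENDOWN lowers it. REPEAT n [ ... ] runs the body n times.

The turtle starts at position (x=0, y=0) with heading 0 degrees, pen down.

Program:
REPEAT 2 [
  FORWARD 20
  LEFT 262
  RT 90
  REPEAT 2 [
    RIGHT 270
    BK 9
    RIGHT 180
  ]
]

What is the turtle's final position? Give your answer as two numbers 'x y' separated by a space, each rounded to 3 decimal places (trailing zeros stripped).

Executing turtle program step by step:
Start: pos=(0,0), heading=0, pen down
REPEAT 2 [
  -- iteration 1/2 --
  FD 20: (0,0) -> (20,0) [heading=0, draw]
  LT 262: heading 0 -> 262
  RT 90: heading 262 -> 172
  REPEAT 2 [
    -- iteration 1/2 --
    RT 270: heading 172 -> 262
    BK 9: (20,0) -> (21.253,8.912) [heading=262, draw]
    RT 180: heading 262 -> 82
    -- iteration 2/2 --
    RT 270: heading 82 -> 172
    BK 9: (21.253,8.912) -> (30.165,7.66) [heading=172, draw]
    RT 180: heading 172 -> 352
  ]
  -- iteration 2/2 --
  FD 20: (30.165,7.66) -> (49.97,4.876) [heading=352, draw]
  LT 262: heading 352 -> 254
  RT 90: heading 254 -> 164
  REPEAT 2 [
    -- iteration 1/2 --
    RT 270: heading 164 -> 254
    BK 9: (49.97,4.876) -> (52.451,13.528) [heading=254, draw]
    RT 180: heading 254 -> 74
    -- iteration 2/2 --
    RT 270: heading 74 -> 164
    BK 9: (52.451,13.528) -> (61.102,11.047) [heading=164, draw]
    RT 180: heading 164 -> 344
  ]
]
Final: pos=(61.102,11.047), heading=344, 6 segment(s) drawn

Answer: 61.102 11.047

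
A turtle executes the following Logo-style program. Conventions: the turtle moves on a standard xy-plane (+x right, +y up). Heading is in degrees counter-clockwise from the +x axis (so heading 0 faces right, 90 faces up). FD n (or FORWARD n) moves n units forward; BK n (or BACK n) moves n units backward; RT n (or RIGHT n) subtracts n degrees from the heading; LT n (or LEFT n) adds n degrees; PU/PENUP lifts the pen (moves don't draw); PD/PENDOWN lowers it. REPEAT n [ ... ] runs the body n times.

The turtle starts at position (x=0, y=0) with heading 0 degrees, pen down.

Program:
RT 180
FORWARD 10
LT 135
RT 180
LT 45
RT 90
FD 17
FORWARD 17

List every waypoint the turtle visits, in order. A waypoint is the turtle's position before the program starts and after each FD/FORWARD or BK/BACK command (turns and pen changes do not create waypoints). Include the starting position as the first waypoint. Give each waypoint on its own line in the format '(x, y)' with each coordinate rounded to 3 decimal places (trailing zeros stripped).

Answer: (0, 0)
(-10, 0)
(-10, 17)
(-10, 34)

Derivation:
Executing turtle program step by step:
Start: pos=(0,0), heading=0, pen down
RT 180: heading 0 -> 180
FD 10: (0,0) -> (-10,0) [heading=180, draw]
LT 135: heading 180 -> 315
RT 180: heading 315 -> 135
LT 45: heading 135 -> 180
RT 90: heading 180 -> 90
FD 17: (-10,0) -> (-10,17) [heading=90, draw]
FD 17: (-10,17) -> (-10,34) [heading=90, draw]
Final: pos=(-10,34), heading=90, 3 segment(s) drawn
Waypoints (4 total):
(0, 0)
(-10, 0)
(-10, 17)
(-10, 34)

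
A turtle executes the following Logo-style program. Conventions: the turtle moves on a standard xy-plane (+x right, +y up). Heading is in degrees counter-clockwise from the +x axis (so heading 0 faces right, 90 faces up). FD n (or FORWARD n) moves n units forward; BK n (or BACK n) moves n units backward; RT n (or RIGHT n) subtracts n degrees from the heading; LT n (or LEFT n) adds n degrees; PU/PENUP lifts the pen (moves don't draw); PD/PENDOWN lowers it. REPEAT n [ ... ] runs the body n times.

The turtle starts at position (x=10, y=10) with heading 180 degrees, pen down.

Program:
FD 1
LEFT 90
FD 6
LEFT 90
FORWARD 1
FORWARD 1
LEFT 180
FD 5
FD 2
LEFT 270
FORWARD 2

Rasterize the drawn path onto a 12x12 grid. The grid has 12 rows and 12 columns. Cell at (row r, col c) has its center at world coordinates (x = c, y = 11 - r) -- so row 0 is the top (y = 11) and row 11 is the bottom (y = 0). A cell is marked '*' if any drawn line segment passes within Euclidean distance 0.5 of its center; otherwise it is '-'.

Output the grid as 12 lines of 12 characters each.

Segment 0: (10,10) -> (9,10)
Segment 1: (9,10) -> (9,4)
Segment 2: (9,4) -> (10,4)
Segment 3: (10,4) -> (11,4)
Segment 4: (11,4) -> (6,4)
Segment 5: (6,4) -> (4,4)
Segment 6: (4,4) -> (4,6)

Answer: ------------
---------**-
---------*--
---------*--
---------*--
----*----*--
----*----*--
----********
------------
------------
------------
------------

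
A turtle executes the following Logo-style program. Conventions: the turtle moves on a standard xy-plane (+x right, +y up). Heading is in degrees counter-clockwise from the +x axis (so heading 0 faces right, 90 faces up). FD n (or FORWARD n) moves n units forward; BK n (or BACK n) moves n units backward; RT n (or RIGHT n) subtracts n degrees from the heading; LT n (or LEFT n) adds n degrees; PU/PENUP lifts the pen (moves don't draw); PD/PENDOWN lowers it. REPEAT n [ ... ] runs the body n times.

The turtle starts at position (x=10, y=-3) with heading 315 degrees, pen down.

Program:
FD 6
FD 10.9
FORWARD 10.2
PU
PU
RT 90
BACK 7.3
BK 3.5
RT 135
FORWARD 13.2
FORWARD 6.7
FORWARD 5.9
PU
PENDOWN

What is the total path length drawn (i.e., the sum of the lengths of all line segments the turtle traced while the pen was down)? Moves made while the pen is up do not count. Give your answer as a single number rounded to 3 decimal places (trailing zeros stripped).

Answer: 27.1

Derivation:
Executing turtle program step by step:
Start: pos=(10,-3), heading=315, pen down
FD 6: (10,-3) -> (14.243,-7.243) [heading=315, draw]
FD 10.9: (14.243,-7.243) -> (21.95,-14.95) [heading=315, draw]
FD 10.2: (21.95,-14.95) -> (29.163,-22.163) [heading=315, draw]
PU: pen up
PU: pen up
RT 90: heading 315 -> 225
BK 7.3: (29.163,-22.163) -> (34.324,-17.001) [heading=225, move]
BK 3.5: (34.324,-17.001) -> (36.799,-14.526) [heading=225, move]
RT 135: heading 225 -> 90
FD 13.2: (36.799,-14.526) -> (36.799,-1.326) [heading=90, move]
FD 6.7: (36.799,-1.326) -> (36.799,5.374) [heading=90, move]
FD 5.9: (36.799,5.374) -> (36.799,11.274) [heading=90, move]
PU: pen up
PD: pen down
Final: pos=(36.799,11.274), heading=90, 3 segment(s) drawn

Segment lengths:
  seg 1: (10,-3) -> (14.243,-7.243), length = 6
  seg 2: (14.243,-7.243) -> (21.95,-14.95), length = 10.9
  seg 3: (21.95,-14.95) -> (29.163,-22.163), length = 10.2
Total = 27.1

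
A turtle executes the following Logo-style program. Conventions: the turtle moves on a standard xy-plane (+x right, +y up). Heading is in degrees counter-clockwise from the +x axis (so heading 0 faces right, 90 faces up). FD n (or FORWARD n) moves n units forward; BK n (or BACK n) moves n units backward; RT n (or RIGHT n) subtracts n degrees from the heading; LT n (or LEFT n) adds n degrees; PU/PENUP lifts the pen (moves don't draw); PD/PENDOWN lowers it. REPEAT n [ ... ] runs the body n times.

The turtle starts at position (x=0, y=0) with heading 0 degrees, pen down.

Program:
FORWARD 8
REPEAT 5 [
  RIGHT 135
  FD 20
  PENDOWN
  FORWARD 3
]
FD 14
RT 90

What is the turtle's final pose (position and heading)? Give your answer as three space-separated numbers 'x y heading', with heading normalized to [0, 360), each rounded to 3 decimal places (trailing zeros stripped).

Executing turtle program step by step:
Start: pos=(0,0), heading=0, pen down
FD 8: (0,0) -> (8,0) [heading=0, draw]
REPEAT 5 [
  -- iteration 1/5 --
  RT 135: heading 0 -> 225
  FD 20: (8,0) -> (-6.142,-14.142) [heading=225, draw]
  PD: pen down
  FD 3: (-6.142,-14.142) -> (-8.263,-16.263) [heading=225, draw]
  -- iteration 2/5 --
  RT 135: heading 225 -> 90
  FD 20: (-8.263,-16.263) -> (-8.263,3.737) [heading=90, draw]
  PD: pen down
  FD 3: (-8.263,3.737) -> (-8.263,6.737) [heading=90, draw]
  -- iteration 3/5 --
  RT 135: heading 90 -> 315
  FD 20: (-8.263,6.737) -> (5.879,-7.406) [heading=315, draw]
  PD: pen down
  FD 3: (5.879,-7.406) -> (8,-9.527) [heading=315, draw]
  -- iteration 4/5 --
  RT 135: heading 315 -> 180
  FD 20: (8,-9.527) -> (-12,-9.527) [heading=180, draw]
  PD: pen down
  FD 3: (-12,-9.527) -> (-15,-9.527) [heading=180, draw]
  -- iteration 5/5 --
  RT 135: heading 180 -> 45
  FD 20: (-15,-9.527) -> (-0.858,4.615) [heading=45, draw]
  PD: pen down
  FD 3: (-0.858,4.615) -> (1.263,6.737) [heading=45, draw]
]
FD 14: (1.263,6.737) -> (11.163,16.636) [heading=45, draw]
RT 90: heading 45 -> 315
Final: pos=(11.163,16.636), heading=315, 12 segment(s) drawn

Answer: 11.163 16.636 315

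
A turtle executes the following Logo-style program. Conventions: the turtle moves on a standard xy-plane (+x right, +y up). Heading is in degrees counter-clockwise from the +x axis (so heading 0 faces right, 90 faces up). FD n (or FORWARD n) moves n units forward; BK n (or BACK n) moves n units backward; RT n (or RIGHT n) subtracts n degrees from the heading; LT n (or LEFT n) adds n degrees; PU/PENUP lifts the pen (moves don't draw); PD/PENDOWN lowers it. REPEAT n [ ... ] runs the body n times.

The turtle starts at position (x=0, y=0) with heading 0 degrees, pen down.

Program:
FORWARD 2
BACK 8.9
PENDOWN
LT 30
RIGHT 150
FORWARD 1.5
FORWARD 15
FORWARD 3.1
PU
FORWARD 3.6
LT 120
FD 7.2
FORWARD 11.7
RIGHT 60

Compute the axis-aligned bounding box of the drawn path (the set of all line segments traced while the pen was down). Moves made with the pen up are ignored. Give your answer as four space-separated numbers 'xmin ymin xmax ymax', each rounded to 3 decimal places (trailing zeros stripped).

Executing turtle program step by step:
Start: pos=(0,0), heading=0, pen down
FD 2: (0,0) -> (2,0) [heading=0, draw]
BK 8.9: (2,0) -> (-6.9,0) [heading=0, draw]
PD: pen down
LT 30: heading 0 -> 30
RT 150: heading 30 -> 240
FD 1.5: (-6.9,0) -> (-7.65,-1.299) [heading=240, draw]
FD 15: (-7.65,-1.299) -> (-15.15,-14.289) [heading=240, draw]
FD 3.1: (-15.15,-14.289) -> (-16.7,-16.974) [heading=240, draw]
PU: pen up
FD 3.6: (-16.7,-16.974) -> (-18.5,-20.092) [heading=240, move]
LT 120: heading 240 -> 0
FD 7.2: (-18.5,-20.092) -> (-11.3,-20.092) [heading=0, move]
FD 11.7: (-11.3,-20.092) -> (0.4,-20.092) [heading=0, move]
RT 60: heading 0 -> 300
Final: pos=(0.4,-20.092), heading=300, 5 segment(s) drawn

Segment endpoints: x in {-16.7, -15.15, -7.65, -6.9, 0, 2}, y in {-16.974, -14.289, -1.299, 0}
xmin=-16.7, ymin=-16.974, xmax=2, ymax=0

Answer: -16.7 -16.974 2 0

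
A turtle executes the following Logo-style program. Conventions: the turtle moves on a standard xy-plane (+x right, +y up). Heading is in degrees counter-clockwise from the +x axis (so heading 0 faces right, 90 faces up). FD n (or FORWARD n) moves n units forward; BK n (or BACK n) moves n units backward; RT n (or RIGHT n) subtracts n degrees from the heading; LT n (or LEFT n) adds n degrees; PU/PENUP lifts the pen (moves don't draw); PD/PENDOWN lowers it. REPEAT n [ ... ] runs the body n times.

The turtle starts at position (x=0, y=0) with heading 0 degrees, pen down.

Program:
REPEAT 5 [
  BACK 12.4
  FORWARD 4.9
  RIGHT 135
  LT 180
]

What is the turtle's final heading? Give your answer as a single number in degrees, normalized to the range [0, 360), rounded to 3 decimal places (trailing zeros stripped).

Answer: 225

Derivation:
Executing turtle program step by step:
Start: pos=(0,0), heading=0, pen down
REPEAT 5 [
  -- iteration 1/5 --
  BK 12.4: (0,0) -> (-12.4,0) [heading=0, draw]
  FD 4.9: (-12.4,0) -> (-7.5,0) [heading=0, draw]
  RT 135: heading 0 -> 225
  LT 180: heading 225 -> 45
  -- iteration 2/5 --
  BK 12.4: (-7.5,0) -> (-16.268,-8.768) [heading=45, draw]
  FD 4.9: (-16.268,-8.768) -> (-12.803,-5.303) [heading=45, draw]
  RT 135: heading 45 -> 270
  LT 180: heading 270 -> 90
  -- iteration 3/5 --
  BK 12.4: (-12.803,-5.303) -> (-12.803,-17.703) [heading=90, draw]
  FD 4.9: (-12.803,-17.703) -> (-12.803,-12.803) [heading=90, draw]
  RT 135: heading 90 -> 315
  LT 180: heading 315 -> 135
  -- iteration 4/5 --
  BK 12.4: (-12.803,-12.803) -> (-4.035,-21.571) [heading=135, draw]
  FD 4.9: (-4.035,-21.571) -> (-7.5,-18.107) [heading=135, draw]
  RT 135: heading 135 -> 0
  LT 180: heading 0 -> 180
  -- iteration 5/5 --
  BK 12.4: (-7.5,-18.107) -> (4.9,-18.107) [heading=180, draw]
  FD 4.9: (4.9,-18.107) -> (0,-18.107) [heading=180, draw]
  RT 135: heading 180 -> 45
  LT 180: heading 45 -> 225
]
Final: pos=(0,-18.107), heading=225, 10 segment(s) drawn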